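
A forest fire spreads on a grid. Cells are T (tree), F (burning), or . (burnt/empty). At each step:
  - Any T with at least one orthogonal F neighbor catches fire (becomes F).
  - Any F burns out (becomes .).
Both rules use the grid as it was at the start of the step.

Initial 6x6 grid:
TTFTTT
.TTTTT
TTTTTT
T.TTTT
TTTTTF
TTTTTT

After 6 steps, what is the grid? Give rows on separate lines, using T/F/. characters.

Step 1: 6 trees catch fire, 2 burn out
  TF.FTT
  .TFTTT
  TTTTTT
  T.TTTF
  TTTTF.
  TTTTTF
Step 2: 9 trees catch fire, 6 burn out
  F...FT
  .F.FTT
  TTFTTF
  T.TTF.
  TTTF..
  TTTTF.
Step 3: 10 trees catch fire, 9 burn out
  .....F
  ....FF
  TF.FF.
  T.FF..
  TTF...
  TTTF..
Step 4: 3 trees catch fire, 10 burn out
  ......
  ......
  F.....
  T.....
  TF....
  TTF...
Step 5: 3 trees catch fire, 3 burn out
  ......
  ......
  ......
  F.....
  F.....
  TF....
Step 6: 1 trees catch fire, 3 burn out
  ......
  ......
  ......
  ......
  ......
  F.....

......
......
......
......
......
F.....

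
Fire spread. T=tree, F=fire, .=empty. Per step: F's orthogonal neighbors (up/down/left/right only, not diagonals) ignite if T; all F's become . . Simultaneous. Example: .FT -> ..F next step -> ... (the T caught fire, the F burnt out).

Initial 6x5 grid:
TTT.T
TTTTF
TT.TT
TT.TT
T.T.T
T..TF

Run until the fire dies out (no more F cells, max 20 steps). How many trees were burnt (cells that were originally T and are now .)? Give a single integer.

Step 1: +5 fires, +2 burnt (F count now 5)
Step 2: +3 fires, +5 burnt (F count now 3)
Step 3: +3 fires, +3 burnt (F count now 3)
Step 4: +3 fires, +3 burnt (F count now 3)
Step 5: +3 fires, +3 burnt (F count now 3)
Step 6: +1 fires, +3 burnt (F count now 1)
Step 7: +1 fires, +1 burnt (F count now 1)
Step 8: +1 fires, +1 burnt (F count now 1)
Step 9: +0 fires, +1 burnt (F count now 0)
Fire out after step 9
Initially T: 21, now '.': 29
Total burnt (originally-T cells now '.'): 20

Answer: 20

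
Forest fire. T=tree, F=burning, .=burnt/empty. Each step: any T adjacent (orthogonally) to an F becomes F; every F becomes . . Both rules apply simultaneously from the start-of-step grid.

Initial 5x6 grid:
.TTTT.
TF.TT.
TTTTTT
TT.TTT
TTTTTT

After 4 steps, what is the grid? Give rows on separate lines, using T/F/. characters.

Step 1: 3 trees catch fire, 1 burn out
  .FTTT.
  F..TT.
  TFTTTT
  TT.TTT
  TTTTTT
Step 2: 4 trees catch fire, 3 burn out
  ..FTT.
  ...TT.
  F.FTTT
  TF.TTT
  TTTTTT
Step 3: 4 trees catch fire, 4 burn out
  ...FT.
  ...TT.
  ...FTT
  F..TTT
  TFTTTT
Step 4: 6 trees catch fire, 4 burn out
  ....F.
  ...FT.
  ....FT
  ...FTT
  F.FTTT

....F.
...FT.
....FT
...FTT
F.FTTT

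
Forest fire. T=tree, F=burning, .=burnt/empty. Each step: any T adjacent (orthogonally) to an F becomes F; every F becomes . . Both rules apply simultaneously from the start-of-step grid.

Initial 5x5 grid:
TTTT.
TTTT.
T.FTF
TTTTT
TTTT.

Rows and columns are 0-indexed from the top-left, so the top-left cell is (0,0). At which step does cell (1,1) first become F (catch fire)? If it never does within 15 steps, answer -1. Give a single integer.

Step 1: cell (1,1)='T' (+4 fires, +2 burnt)
Step 2: cell (1,1)='F' (+6 fires, +4 burnt)
  -> target ignites at step 2
Step 3: cell (1,1)='.' (+6 fires, +6 burnt)
Step 4: cell (1,1)='.' (+3 fires, +6 burnt)
Step 5: cell (1,1)='.' (+0 fires, +3 burnt)
  fire out at step 5

2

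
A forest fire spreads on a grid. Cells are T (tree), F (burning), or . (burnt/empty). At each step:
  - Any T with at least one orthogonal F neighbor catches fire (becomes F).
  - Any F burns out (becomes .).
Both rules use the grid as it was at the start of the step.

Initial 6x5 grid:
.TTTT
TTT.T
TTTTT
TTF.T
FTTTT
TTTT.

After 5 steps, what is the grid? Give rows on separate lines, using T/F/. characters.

Step 1: 6 trees catch fire, 2 burn out
  .TTTT
  TTT.T
  TTFTT
  FF..T
  .FFTT
  FTTT.
Step 2: 7 trees catch fire, 6 burn out
  .TTTT
  TTF.T
  FF.FT
  ....T
  ...FT
  .FFT.
Step 3: 6 trees catch fire, 7 burn out
  .TFTT
  FF..T
  ....F
  ....T
  ....F
  ...F.
Step 4: 4 trees catch fire, 6 burn out
  .F.FT
  ....F
  .....
  ....F
  .....
  .....
Step 5: 1 trees catch fire, 4 burn out
  ....F
  .....
  .....
  .....
  .....
  .....

....F
.....
.....
.....
.....
.....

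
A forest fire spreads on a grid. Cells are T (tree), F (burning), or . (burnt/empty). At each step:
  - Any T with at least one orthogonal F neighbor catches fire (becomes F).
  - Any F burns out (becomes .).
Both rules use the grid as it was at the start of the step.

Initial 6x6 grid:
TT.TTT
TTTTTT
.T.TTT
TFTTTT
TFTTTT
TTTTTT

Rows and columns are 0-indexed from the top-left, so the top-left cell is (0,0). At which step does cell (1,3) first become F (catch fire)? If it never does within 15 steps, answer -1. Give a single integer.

Step 1: cell (1,3)='T' (+6 fires, +2 burnt)
Step 2: cell (1,3)='T' (+5 fires, +6 burnt)
Step 3: cell (1,3)='T' (+7 fires, +5 burnt)
Step 4: cell (1,3)='F' (+6 fires, +7 burnt)
  -> target ignites at step 4
Step 5: cell (1,3)='.' (+4 fires, +6 burnt)
Step 6: cell (1,3)='.' (+2 fires, +4 burnt)
Step 7: cell (1,3)='.' (+1 fires, +2 burnt)
Step 8: cell (1,3)='.' (+0 fires, +1 burnt)
  fire out at step 8

4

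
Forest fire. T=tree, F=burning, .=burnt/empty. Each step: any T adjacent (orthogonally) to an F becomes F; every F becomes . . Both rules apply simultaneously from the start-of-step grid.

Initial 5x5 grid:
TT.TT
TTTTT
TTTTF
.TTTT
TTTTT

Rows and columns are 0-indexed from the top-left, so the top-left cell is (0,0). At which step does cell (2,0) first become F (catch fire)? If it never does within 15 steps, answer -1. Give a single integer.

Step 1: cell (2,0)='T' (+3 fires, +1 burnt)
Step 2: cell (2,0)='T' (+5 fires, +3 burnt)
Step 3: cell (2,0)='T' (+5 fires, +5 burnt)
Step 4: cell (2,0)='F' (+4 fires, +5 burnt)
  -> target ignites at step 4
Step 5: cell (2,0)='.' (+3 fires, +4 burnt)
Step 6: cell (2,0)='.' (+2 fires, +3 burnt)
Step 7: cell (2,0)='.' (+0 fires, +2 burnt)
  fire out at step 7

4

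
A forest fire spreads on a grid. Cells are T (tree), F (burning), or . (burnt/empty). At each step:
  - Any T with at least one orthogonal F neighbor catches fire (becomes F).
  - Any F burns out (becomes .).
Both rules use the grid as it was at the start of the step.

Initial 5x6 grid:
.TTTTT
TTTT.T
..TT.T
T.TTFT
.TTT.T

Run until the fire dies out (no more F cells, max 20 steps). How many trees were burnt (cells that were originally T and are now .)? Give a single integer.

Answer: 20

Derivation:
Step 1: +2 fires, +1 burnt (F count now 2)
Step 2: +5 fires, +2 burnt (F count now 5)
Step 3: +4 fires, +5 burnt (F count now 4)
Step 4: +4 fires, +4 burnt (F count now 4)
Step 5: +3 fires, +4 burnt (F count now 3)
Step 6: +2 fires, +3 burnt (F count now 2)
Step 7: +0 fires, +2 burnt (F count now 0)
Fire out after step 7
Initially T: 21, now '.': 29
Total burnt (originally-T cells now '.'): 20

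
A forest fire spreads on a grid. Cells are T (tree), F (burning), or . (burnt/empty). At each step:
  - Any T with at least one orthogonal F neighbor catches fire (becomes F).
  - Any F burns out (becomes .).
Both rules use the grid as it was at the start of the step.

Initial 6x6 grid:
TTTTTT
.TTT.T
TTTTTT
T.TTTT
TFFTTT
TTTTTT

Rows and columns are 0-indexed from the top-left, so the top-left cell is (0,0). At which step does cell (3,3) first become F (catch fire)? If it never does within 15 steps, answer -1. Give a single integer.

Step 1: cell (3,3)='T' (+5 fires, +2 burnt)
Step 2: cell (3,3)='F' (+6 fires, +5 burnt)
  -> target ignites at step 2
Step 3: cell (3,3)='.' (+7 fires, +6 burnt)
Step 4: cell (3,3)='.' (+6 fires, +7 burnt)
Step 5: cell (3,3)='.' (+3 fires, +6 burnt)
Step 6: cell (3,3)='.' (+3 fires, +3 burnt)
Step 7: cell (3,3)='.' (+1 fires, +3 burnt)
Step 8: cell (3,3)='.' (+0 fires, +1 burnt)
  fire out at step 8

2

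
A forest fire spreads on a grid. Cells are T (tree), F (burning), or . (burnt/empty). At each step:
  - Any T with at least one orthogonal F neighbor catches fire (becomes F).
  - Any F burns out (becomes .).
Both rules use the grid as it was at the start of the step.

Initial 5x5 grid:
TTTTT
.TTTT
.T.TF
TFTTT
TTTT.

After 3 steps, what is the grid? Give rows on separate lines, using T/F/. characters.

Step 1: 7 trees catch fire, 2 burn out
  TTTTT
  .TTTF
  .F.F.
  F.FTF
  TFTT.
Step 2: 6 trees catch fire, 7 burn out
  TTTTF
  .FTF.
  .....
  ...F.
  F.FT.
Step 3: 4 trees catch fire, 6 burn out
  TFTF.
  ..F..
  .....
  .....
  ...F.

TFTF.
..F..
.....
.....
...F.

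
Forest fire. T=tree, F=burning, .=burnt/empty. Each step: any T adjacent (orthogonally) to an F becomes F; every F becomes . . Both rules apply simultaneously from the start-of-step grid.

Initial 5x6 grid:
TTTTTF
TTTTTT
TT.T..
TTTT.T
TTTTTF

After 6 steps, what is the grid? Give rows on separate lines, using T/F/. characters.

Step 1: 4 trees catch fire, 2 burn out
  TTTTF.
  TTTTTF
  TT.T..
  TTTT.F
  TTTTF.
Step 2: 3 trees catch fire, 4 burn out
  TTTF..
  TTTTF.
  TT.T..
  TTTT..
  TTTF..
Step 3: 4 trees catch fire, 3 burn out
  TTF...
  TTTF..
  TT.T..
  TTTF..
  TTF...
Step 4: 5 trees catch fire, 4 burn out
  TF....
  TTF...
  TT.F..
  TTF...
  TF....
Step 5: 4 trees catch fire, 5 burn out
  F.....
  TF....
  TT....
  TF....
  F.....
Step 6: 3 trees catch fire, 4 burn out
  ......
  F.....
  TF....
  F.....
  ......

......
F.....
TF....
F.....
......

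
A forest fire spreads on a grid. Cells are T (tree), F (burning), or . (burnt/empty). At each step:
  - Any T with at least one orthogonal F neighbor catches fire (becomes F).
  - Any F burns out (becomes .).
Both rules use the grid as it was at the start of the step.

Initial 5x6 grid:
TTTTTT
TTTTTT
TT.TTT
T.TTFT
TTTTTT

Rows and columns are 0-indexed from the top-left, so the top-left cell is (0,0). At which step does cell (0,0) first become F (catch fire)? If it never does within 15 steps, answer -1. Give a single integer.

Step 1: cell (0,0)='T' (+4 fires, +1 burnt)
Step 2: cell (0,0)='T' (+6 fires, +4 burnt)
Step 3: cell (0,0)='T' (+4 fires, +6 burnt)
Step 4: cell (0,0)='T' (+4 fires, +4 burnt)
Step 5: cell (0,0)='T' (+3 fires, +4 burnt)
Step 6: cell (0,0)='T' (+4 fires, +3 burnt)
Step 7: cell (0,0)='F' (+2 fires, +4 burnt)
  -> target ignites at step 7
Step 8: cell (0,0)='.' (+0 fires, +2 burnt)
  fire out at step 8

7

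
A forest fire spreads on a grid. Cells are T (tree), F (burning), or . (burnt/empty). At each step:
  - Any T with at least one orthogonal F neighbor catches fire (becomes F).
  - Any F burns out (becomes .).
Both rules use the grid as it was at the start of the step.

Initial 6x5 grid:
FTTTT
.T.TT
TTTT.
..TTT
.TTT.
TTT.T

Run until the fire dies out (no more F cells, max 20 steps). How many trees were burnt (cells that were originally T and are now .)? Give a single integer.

Answer: 20

Derivation:
Step 1: +1 fires, +1 burnt (F count now 1)
Step 2: +2 fires, +1 burnt (F count now 2)
Step 3: +2 fires, +2 burnt (F count now 2)
Step 4: +4 fires, +2 burnt (F count now 4)
Step 5: +3 fires, +4 burnt (F count now 3)
Step 6: +2 fires, +3 burnt (F count now 2)
Step 7: +4 fires, +2 burnt (F count now 4)
Step 8: +1 fires, +4 burnt (F count now 1)
Step 9: +1 fires, +1 burnt (F count now 1)
Step 10: +0 fires, +1 burnt (F count now 0)
Fire out after step 10
Initially T: 21, now '.': 29
Total burnt (originally-T cells now '.'): 20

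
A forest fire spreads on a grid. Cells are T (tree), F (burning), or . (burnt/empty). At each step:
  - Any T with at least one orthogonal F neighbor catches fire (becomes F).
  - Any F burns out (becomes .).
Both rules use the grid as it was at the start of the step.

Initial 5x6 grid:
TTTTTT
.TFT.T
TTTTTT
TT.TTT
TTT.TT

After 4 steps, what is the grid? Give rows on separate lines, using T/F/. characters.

Step 1: 4 trees catch fire, 1 burn out
  TTFTTT
  .F.F.T
  TTFTTT
  TT.TTT
  TTT.TT
Step 2: 4 trees catch fire, 4 burn out
  TF.FTT
  .....T
  TF.FTT
  TT.TTT
  TTT.TT
Step 3: 6 trees catch fire, 4 burn out
  F...FT
  .....T
  F...FT
  TF.FTT
  TTT.TT
Step 4: 5 trees catch fire, 6 burn out
  .....F
  .....T
  .....F
  F...FT
  TFT.TT

.....F
.....T
.....F
F...FT
TFT.TT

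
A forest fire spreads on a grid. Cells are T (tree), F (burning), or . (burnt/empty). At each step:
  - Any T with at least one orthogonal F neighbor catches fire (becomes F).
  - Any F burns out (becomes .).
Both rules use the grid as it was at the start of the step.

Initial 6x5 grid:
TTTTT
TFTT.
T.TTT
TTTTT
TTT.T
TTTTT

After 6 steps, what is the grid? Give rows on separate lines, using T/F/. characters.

Step 1: 3 trees catch fire, 1 burn out
  TFTTT
  F.FT.
  T.TTT
  TTTTT
  TTT.T
  TTTTT
Step 2: 5 trees catch fire, 3 burn out
  F.FTT
  ...F.
  F.FTT
  TTTTT
  TTT.T
  TTTTT
Step 3: 4 trees catch fire, 5 burn out
  ...FT
  .....
  ...FT
  FTFTT
  TTT.T
  TTTTT
Step 4: 6 trees catch fire, 4 burn out
  ....F
  .....
  ....F
  .F.FT
  FTF.T
  TTTTT
Step 5: 4 trees catch fire, 6 burn out
  .....
  .....
  .....
  ....F
  .F..T
  FTFTT
Step 6: 3 trees catch fire, 4 burn out
  .....
  .....
  .....
  .....
  ....F
  .F.FT

.....
.....
.....
.....
....F
.F.FT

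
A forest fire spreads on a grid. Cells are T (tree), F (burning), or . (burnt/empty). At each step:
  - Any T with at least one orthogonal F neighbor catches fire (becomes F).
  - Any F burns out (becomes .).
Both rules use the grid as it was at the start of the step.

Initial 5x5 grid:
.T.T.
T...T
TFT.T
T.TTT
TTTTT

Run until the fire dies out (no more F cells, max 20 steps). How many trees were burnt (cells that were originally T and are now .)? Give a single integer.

Answer: 14

Derivation:
Step 1: +2 fires, +1 burnt (F count now 2)
Step 2: +3 fires, +2 burnt (F count now 3)
Step 3: +3 fires, +3 burnt (F count now 3)
Step 4: +3 fires, +3 burnt (F count now 3)
Step 5: +2 fires, +3 burnt (F count now 2)
Step 6: +1 fires, +2 burnt (F count now 1)
Step 7: +0 fires, +1 burnt (F count now 0)
Fire out after step 7
Initially T: 16, now '.': 23
Total burnt (originally-T cells now '.'): 14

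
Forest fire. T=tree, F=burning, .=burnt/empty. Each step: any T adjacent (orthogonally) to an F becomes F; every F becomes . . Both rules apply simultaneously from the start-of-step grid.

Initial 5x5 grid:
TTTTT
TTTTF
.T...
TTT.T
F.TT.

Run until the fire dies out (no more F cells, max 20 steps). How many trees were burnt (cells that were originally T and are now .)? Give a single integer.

Step 1: +3 fires, +2 burnt (F count now 3)
Step 2: +3 fires, +3 burnt (F count now 3)
Step 3: +4 fires, +3 burnt (F count now 4)
Step 4: +3 fires, +4 burnt (F count now 3)
Step 5: +2 fires, +3 burnt (F count now 2)
Step 6: +0 fires, +2 burnt (F count now 0)
Fire out after step 6
Initially T: 16, now '.': 24
Total burnt (originally-T cells now '.'): 15

Answer: 15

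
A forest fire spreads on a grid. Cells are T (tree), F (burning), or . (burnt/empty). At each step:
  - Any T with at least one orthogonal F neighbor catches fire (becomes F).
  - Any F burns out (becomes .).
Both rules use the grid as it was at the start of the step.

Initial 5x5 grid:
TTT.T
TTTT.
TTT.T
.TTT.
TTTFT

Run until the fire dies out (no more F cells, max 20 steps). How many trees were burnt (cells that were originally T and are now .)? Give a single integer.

Answer: 17

Derivation:
Step 1: +3 fires, +1 burnt (F count now 3)
Step 2: +2 fires, +3 burnt (F count now 2)
Step 3: +3 fires, +2 burnt (F count now 3)
Step 4: +2 fires, +3 burnt (F count now 2)
Step 5: +4 fires, +2 burnt (F count now 4)
Step 6: +2 fires, +4 burnt (F count now 2)
Step 7: +1 fires, +2 burnt (F count now 1)
Step 8: +0 fires, +1 burnt (F count now 0)
Fire out after step 8
Initially T: 19, now '.': 23
Total burnt (originally-T cells now '.'): 17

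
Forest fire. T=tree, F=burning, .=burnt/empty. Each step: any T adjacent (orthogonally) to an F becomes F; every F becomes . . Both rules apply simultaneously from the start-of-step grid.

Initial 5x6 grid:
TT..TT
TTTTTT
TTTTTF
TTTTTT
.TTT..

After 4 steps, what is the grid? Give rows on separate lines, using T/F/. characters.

Step 1: 3 trees catch fire, 1 burn out
  TT..TT
  TTTTTF
  TTTTF.
  TTTTTF
  .TTT..
Step 2: 4 trees catch fire, 3 burn out
  TT..TF
  TTTTF.
  TTTF..
  TTTTF.
  .TTT..
Step 3: 4 trees catch fire, 4 burn out
  TT..F.
  TTTF..
  TTF...
  TTTF..
  .TTT..
Step 4: 4 trees catch fire, 4 burn out
  TT....
  TTF...
  TF....
  TTF...
  .TTF..

TT....
TTF...
TF....
TTF...
.TTF..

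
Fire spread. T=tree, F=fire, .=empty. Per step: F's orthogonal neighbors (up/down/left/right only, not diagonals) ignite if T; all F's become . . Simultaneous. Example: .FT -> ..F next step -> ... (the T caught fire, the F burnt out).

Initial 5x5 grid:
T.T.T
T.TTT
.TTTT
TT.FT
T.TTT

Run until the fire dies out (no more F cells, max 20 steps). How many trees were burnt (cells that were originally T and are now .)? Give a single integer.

Answer: 16

Derivation:
Step 1: +3 fires, +1 burnt (F count now 3)
Step 2: +5 fires, +3 burnt (F count now 5)
Step 3: +3 fires, +5 burnt (F count now 3)
Step 4: +3 fires, +3 burnt (F count now 3)
Step 5: +1 fires, +3 burnt (F count now 1)
Step 6: +1 fires, +1 burnt (F count now 1)
Step 7: +0 fires, +1 burnt (F count now 0)
Fire out after step 7
Initially T: 18, now '.': 23
Total burnt (originally-T cells now '.'): 16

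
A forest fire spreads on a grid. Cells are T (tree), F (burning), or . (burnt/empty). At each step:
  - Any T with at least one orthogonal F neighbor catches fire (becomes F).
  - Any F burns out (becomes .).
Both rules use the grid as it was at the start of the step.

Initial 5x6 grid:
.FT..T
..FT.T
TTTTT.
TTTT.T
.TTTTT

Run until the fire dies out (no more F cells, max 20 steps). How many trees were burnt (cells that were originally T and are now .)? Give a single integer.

Answer: 17

Derivation:
Step 1: +3 fires, +2 burnt (F count now 3)
Step 2: +3 fires, +3 burnt (F count now 3)
Step 3: +5 fires, +3 burnt (F count now 5)
Step 4: +3 fires, +5 burnt (F count now 3)
Step 5: +1 fires, +3 burnt (F count now 1)
Step 6: +1 fires, +1 burnt (F count now 1)
Step 7: +1 fires, +1 burnt (F count now 1)
Step 8: +0 fires, +1 burnt (F count now 0)
Fire out after step 8
Initially T: 19, now '.': 28
Total burnt (originally-T cells now '.'): 17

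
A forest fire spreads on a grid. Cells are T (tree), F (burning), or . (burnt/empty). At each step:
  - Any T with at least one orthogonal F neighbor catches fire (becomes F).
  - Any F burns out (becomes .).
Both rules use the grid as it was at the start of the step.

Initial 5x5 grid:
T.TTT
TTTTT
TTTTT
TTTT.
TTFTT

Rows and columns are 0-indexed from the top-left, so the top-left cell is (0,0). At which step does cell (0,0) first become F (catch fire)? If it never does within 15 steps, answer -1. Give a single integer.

Step 1: cell (0,0)='T' (+3 fires, +1 burnt)
Step 2: cell (0,0)='T' (+5 fires, +3 burnt)
Step 3: cell (0,0)='T' (+4 fires, +5 burnt)
Step 4: cell (0,0)='T' (+5 fires, +4 burnt)
Step 5: cell (0,0)='T' (+3 fires, +5 burnt)
Step 6: cell (0,0)='F' (+2 fires, +3 burnt)
  -> target ignites at step 6
Step 7: cell (0,0)='.' (+0 fires, +2 burnt)
  fire out at step 7

6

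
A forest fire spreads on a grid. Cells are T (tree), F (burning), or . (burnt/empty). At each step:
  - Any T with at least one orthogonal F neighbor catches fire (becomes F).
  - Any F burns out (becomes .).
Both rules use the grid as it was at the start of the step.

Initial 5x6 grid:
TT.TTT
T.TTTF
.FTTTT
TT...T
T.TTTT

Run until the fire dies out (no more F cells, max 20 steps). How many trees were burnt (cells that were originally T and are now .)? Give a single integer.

Step 1: +5 fires, +2 burnt (F count now 5)
Step 2: +7 fires, +5 burnt (F count now 7)
Step 3: +3 fires, +7 burnt (F count now 3)
Step 4: +1 fires, +3 burnt (F count now 1)
Step 5: +1 fires, +1 burnt (F count now 1)
Step 6: +1 fires, +1 burnt (F count now 1)
Step 7: +0 fires, +1 burnt (F count now 0)
Fire out after step 7
Initially T: 21, now '.': 27
Total burnt (originally-T cells now '.'): 18

Answer: 18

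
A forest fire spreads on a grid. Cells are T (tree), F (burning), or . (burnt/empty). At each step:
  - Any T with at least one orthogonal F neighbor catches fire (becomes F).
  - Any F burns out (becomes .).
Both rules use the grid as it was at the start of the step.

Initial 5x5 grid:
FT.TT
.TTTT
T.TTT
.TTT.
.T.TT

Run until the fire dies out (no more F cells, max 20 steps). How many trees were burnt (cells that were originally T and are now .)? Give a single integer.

Answer: 16

Derivation:
Step 1: +1 fires, +1 burnt (F count now 1)
Step 2: +1 fires, +1 burnt (F count now 1)
Step 3: +1 fires, +1 burnt (F count now 1)
Step 4: +2 fires, +1 burnt (F count now 2)
Step 5: +4 fires, +2 burnt (F count now 4)
Step 6: +4 fires, +4 burnt (F count now 4)
Step 7: +2 fires, +4 burnt (F count now 2)
Step 8: +1 fires, +2 burnt (F count now 1)
Step 9: +0 fires, +1 burnt (F count now 0)
Fire out after step 9
Initially T: 17, now '.': 24
Total burnt (originally-T cells now '.'): 16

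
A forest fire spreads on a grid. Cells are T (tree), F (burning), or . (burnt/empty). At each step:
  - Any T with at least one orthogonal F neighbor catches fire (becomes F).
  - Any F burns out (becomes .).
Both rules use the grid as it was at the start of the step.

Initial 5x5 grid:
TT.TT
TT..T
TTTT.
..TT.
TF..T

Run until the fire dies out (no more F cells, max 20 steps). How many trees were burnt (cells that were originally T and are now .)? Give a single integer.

Step 1: +1 fires, +1 burnt (F count now 1)
Step 2: +0 fires, +1 burnt (F count now 0)
Fire out after step 2
Initially T: 15, now '.': 11
Total burnt (originally-T cells now '.'): 1

Answer: 1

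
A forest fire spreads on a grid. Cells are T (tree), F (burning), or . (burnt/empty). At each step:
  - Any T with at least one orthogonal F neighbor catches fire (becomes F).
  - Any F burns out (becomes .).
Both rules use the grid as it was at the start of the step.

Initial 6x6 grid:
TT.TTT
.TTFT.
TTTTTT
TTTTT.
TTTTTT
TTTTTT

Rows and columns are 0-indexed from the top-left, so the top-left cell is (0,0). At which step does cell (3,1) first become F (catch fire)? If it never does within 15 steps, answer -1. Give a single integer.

Step 1: cell (3,1)='T' (+4 fires, +1 burnt)
Step 2: cell (3,1)='T' (+5 fires, +4 burnt)
Step 3: cell (3,1)='T' (+7 fires, +5 burnt)
Step 4: cell (3,1)='F' (+6 fires, +7 burnt)
  -> target ignites at step 4
Step 5: cell (3,1)='.' (+5 fires, +6 burnt)
Step 6: cell (3,1)='.' (+3 fires, +5 burnt)
Step 7: cell (3,1)='.' (+1 fires, +3 burnt)
Step 8: cell (3,1)='.' (+0 fires, +1 burnt)
  fire out at step 8

4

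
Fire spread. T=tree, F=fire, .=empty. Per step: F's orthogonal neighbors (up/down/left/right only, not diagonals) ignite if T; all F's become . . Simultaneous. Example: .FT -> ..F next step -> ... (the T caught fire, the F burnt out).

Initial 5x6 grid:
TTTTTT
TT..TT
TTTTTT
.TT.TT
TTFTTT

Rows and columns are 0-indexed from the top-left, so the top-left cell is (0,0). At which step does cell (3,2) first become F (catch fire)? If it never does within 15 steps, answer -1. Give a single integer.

Step 1: cell (3,2)='F' (+3 fires, +1 burnt)
  -> target ignites at step 1
Step 2: cell (3,2)='.' (+4 fires, +3 burnt)
Step 3: cell (3,2)='.' (+4 fires, +4 burnt)
Step 4: cell (3,2)='.' (+4 fires, +4 burnt)
Step 5: cell (3,2)='.' (+4 fires, +4 burnt)
Step 6: cell (3,2)='.' (+4 fires, +4 burnt)
Step 7: cell (3,2)='.' (+2 fires, +4 burnt)
Step 8: cell (3,2)='.' (+0 fires, +2 burnt)
  fire out at step 8

1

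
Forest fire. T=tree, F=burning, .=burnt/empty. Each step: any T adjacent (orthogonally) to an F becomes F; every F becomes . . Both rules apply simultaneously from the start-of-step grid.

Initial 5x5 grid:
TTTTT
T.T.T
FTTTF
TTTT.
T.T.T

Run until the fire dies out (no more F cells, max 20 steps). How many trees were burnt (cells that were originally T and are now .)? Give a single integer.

Step 1: +5 fires, +2 burnt (F count now 5)
Step 2: +6 fires, +5 burnt (F count now 6)
Step 3: +4 fires, +6 burnt (F count now 4)
Step 4: +2 fires, +4 burnt (F count now 2)
Step 5: +0 fires, +2 burnt (F count now 0)
Fire out after step 5
Initially T: 18, now '.': 24
Total burnt (originally-T cells now '.'): 17

Answer: 17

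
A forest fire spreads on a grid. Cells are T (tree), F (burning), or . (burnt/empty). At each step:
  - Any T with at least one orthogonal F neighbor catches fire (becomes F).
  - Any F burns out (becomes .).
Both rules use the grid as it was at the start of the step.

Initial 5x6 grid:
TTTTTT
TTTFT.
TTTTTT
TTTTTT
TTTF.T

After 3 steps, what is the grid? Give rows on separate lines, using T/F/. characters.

Step 1: 6 trees catch fire, 2 burn out
  TTTFTT
  TTF.F.
  TTTFTT
  TTTFTT
  TTF..T
Step 2: 8 trees catch fire, 6 burn out
  TTF.FT
  TF....
  TTF.FT
  TTF.FT
  TF...T
Step 3: 8 trees catch fire, 8 burn out
  TF...F
  F.....
  TF...F
  TF...F
  F....T

TF...F
F.....
TF...F
TF...F
F....T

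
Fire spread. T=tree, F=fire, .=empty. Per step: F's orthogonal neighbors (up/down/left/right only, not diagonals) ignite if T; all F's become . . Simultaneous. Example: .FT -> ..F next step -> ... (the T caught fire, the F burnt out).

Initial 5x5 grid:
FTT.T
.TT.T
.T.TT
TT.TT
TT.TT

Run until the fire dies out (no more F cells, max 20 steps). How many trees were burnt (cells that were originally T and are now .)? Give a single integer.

Answer: 9

Derivation:
Step 1: +1 fires, +1 burnt (F count now 1)
Step 2: +2 fires, +1 burnt (F count now 2)
Step 3: +2 fires, +2 burnt (F count now 2)
Step 4: +1 fires, +2 burnt (F count now 1)
Step 5: +2 fires, +1 burnt (F count now 2)
Step 6: +1 fires, +2 burnt (F count now 1)
Step 7: +0 fires, +1 burnt (F count now 0)
Fire out after step 7
Initially T: 17, now '.': 17
Total burnt (originally-T cells now '.'): 9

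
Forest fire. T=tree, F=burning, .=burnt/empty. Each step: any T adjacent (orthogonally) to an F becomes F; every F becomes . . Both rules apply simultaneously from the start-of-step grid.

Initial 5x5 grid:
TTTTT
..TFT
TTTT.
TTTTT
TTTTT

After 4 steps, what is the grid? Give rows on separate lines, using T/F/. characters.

Step 1: 4 trees catch fire, 1 burn out
  TTTFT
  ..F.F
  TTTF.
  TTTTT
  TTTTT
Step 2: 4 trees catch fire, 4 burn out
  TTF.F
  .....
  TTF..
  TTTFT
  TTTTT
Step 3: 5 trees catch fire, 4 burn out
  TF...
  .....
  TF...
  TTF.F
  TTTFT
Step 4: 5 trees catch fire, 5 burn out
  F....
  .....
  F....
  TF...
  TTF.F

F....
.....
F....
TF...
TTF.F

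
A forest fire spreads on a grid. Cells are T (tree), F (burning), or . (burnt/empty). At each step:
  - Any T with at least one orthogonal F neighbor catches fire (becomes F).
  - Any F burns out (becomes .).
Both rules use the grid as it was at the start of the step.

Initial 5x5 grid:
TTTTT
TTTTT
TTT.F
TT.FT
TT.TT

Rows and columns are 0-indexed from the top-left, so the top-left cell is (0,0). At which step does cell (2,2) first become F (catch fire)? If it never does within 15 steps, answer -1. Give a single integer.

Step 1: cell (2,2)='T' (+3 fires, +2 burnt)
Step 2: cell (2,2)='T' (+3 fires, +3 burnt)
Step 3: cell (2,2)='T' (+2 fires, +3 burnt)
Step 4: cell (2,2)='F' (+3 fires, +2 burnt)
  -> target ignites at step 4
Step 5: cell (2,2)='.' (+3 fires, +3 burnt)
Step 6: cell (2,2)='.' (+3 fires, +3 burnt)
Step 7: cell (2,2)='.' (+2 fires, +3 burnt)
Step 8: cell (2,2)='.' (+1 fires, +2 burnt)
Step 9: cell (2,2)='.' (+0 fires, +1 burnt)
  fire out at step 9

4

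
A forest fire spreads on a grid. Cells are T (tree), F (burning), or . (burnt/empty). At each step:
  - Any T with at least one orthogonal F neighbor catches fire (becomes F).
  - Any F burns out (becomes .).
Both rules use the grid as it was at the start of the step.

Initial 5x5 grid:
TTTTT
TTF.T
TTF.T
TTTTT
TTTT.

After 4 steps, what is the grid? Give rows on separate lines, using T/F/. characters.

Step 1: 4 trees catch fire, 2 burn out
  TTFTT
  TF..T
  TF..T
  TTFTT
  TTTT.
Step 2: 7 trees catch fire, 4 burn out
  TF.FT
  F...T
  F...T
  TF.FT
  TTFT.
Step 3: 6 trees catch fire, 7 burn out
  F...F
  ....T
  ....T
  F...F
  TF.F.
Step 4: 3 trees catch fire, 6 burn out
  .....
  ....F
  ....F
  .....
  F....

.....
....F
....F
.....
F....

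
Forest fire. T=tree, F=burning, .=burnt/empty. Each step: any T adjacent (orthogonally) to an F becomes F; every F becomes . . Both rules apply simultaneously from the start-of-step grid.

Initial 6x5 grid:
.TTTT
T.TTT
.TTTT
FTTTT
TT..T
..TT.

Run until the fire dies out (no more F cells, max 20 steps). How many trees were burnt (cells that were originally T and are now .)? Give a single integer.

Answer: 18

Derivation:
Step 1: +2 fires, +1 burnt (F count now 2)
Step 2: +3 fires, +2 burnt (F count now 3)
Step 3: +2 fires, +3 burnt (F count now 2)
Step 4: +3 fires, +2 burnt (F count now 3)
Step 5: +4 fires, +3 burnt (F count now 4)
Step 6: +3 fires, +4 burnt (F count now 3)
Step 7: +1 fires, +3 burnt (F count now 1)
Step 8: +0 fires, +1 burnt (F count now 0)
Fire out after step 8
Initially T: 21, now '.': 27
Total burnt (originally-T cells now '.'): 18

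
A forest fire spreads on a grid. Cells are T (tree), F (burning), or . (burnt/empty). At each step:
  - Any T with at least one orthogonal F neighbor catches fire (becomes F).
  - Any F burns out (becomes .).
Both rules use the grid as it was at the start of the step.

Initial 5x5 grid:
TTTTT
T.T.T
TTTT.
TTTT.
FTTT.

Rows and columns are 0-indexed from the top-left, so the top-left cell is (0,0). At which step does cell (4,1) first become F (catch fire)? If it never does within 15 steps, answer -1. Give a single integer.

Step 1: cell (4,1)='F' (+2 fires, +1 burnt)
  -> target ignites at step 1
Step 2: cell (4,1)='.' (+3 fires, +2 burnt)
Step 3: cell (4,1)='.' (+4 fires, +3 burnt)
Step 4: cell (4,1)='.' (+3 fires, +4 burnt)
Step 5: cell (4,1)='.' (+3 fires, +3 burnt)
Step 6: cell (4,1)='.' (+1 fires, +3 burnt)
Step 7: cell (4,1)='.' (+1 fires, +1 burnt)
Step 8: cell (4,1)='.' (+1 fires, +1 burnt)
Step 9: cell (4,1)='.' (+1 fires, +1 burnt)
Step 10: cell (4,1)='.' (+0 fires, +1 burnt)
  fire out at step 10

1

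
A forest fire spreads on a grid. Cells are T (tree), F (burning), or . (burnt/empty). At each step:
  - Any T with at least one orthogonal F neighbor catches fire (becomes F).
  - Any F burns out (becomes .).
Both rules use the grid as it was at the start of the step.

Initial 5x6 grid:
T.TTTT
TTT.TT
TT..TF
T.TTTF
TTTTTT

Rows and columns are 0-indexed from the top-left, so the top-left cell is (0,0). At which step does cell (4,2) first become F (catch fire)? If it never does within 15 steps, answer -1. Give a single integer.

Step 1: cell (4,2)='T' (+4 fires, +2 burnt)
Step 2: cell (4,2)='T' (+4 fires, +4 burnt)
Step 3: cell (4,2)='T' (+3 fires, +4 burnt)
Step 4: cell (4,2)='F' (+2 fires, +3 burnt)
  -> target ignites at step 4
Step 5: cell (4,2)='.' (+2 fires, +2 burnt)
Step 6: cell (4,2)='.' (+2 fires, +2 burnt)
Step 7: cell (4,2)='.' (+2 fires, +2 burnt)
Step 8: cell (4,2)='.' (+3 fires, +2 burnt)
Step 9: cell (4,2)='.' (+1 fires, +3 burnt)
Step 10: cell (4,2)='.' (+0 fires, +1 burnt)
  fire out at step 10

4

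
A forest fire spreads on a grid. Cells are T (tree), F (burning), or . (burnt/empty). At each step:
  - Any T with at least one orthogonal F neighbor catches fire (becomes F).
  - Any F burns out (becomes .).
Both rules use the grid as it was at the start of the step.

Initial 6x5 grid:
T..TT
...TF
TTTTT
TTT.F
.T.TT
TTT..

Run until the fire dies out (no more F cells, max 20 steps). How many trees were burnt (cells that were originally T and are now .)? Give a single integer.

Step 1: +4 fires, +2 burnt (F count now 4)
Step 2: +3 fires, +4 burnt (F count now 3)
Step 3: +1 fires, +3 burnt (F count now 1)
Step 4: +2 fires, +1 burnt (F count now 2)
Step 5: +2 fires, +2 burnt (F count now 2)
Step 6: +2 fires, +2 burnt (F count now 2)
Step 7: +1 fires, +2 burnt (F count now 1)
Step 8: +2 fires, +1 burnt (F count now 2)
Step 9: +0 fires, +2 burnt (F count now 0)
Fire out after step 9
Initially T: 18, now '.': 29
Total burnt (originally-T cells now '.'): 17

Answer: 17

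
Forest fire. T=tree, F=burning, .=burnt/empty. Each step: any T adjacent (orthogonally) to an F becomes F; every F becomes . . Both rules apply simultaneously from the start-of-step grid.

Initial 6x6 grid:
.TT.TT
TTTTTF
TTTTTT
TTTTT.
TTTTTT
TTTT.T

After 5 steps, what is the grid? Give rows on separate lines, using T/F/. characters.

Step 1: 3 trees catch fire, 1 burn out
  .TT.TF
  TTTTF.
  TTTTTF
  TTTTT.
  TTTTTT
  TTTT.T
Step 2: 3 trees catch fire, 3 burn out
  .TT.F.
  TTTF..
  TTTTF.
  TTTTT.
  TTTTTT
  TTTT.T
Step 3: 3 trees catch fire, 3 burn out
  .TT...
  TTF...
  TTTF..
  TTTTF.
  TTTTTT
  TTTT.T
Step 4: 5 trees catch fire, 3 burn out
  .TF...
  TF....
  TTF...
  TTTF..
  TTTTFT
  TTTT.T
Step 5: 6 trees catch fire, 5 burn out
  .F....
  F.....
  TF....
  TTF...
  TTTF.F
  TTTT.T

.F....
F.....
TF....
TTF...
TTTF.F
TTTT.T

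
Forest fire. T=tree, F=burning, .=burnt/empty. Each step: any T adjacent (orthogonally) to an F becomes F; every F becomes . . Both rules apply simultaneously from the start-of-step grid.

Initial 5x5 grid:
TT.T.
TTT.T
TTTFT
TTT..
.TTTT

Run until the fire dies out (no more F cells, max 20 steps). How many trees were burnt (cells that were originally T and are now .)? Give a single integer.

Answer: 17

Derivation:
Step 1: +2 fires, +1 burnt (F count now 2)
Step 2: +4 fires, +2 burnt (F count now 4)
Step 3: +4 fires, +4 burnt (F count now 4)
Step 4: +5 fires, +4 burnt (F count now 5)
Step 5: +2 fires, +5 burnt (F count now 2)
Step 6: +0 fires, +2 burnt (F count now 0)
Fire out after step 6
Initially T: 18, now '.': 24
Total burnt (originally-T cells now '.'): 17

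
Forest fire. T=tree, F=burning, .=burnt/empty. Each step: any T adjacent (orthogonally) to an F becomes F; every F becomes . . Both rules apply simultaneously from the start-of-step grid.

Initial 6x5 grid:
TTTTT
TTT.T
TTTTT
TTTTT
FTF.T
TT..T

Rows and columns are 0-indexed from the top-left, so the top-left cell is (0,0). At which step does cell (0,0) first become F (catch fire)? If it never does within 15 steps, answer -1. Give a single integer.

Step 1: cell (0,0)='T' (+4 fires, +2 burnt)
Step 2: cell (0,0)='T' (+5 fires, +4 burnt)
Step 3: cell (0,0)='T' (+5 fires, +5 burnt)
Step 4: cell (0,0)='F' (+5 fires, +5 burnt)
  -> target ignites at step 4
Step 5: cell (0,0)='.' (+4 fires, +5 burnt)
Step 6: cell (0,0)='.' (+1 fires, +4 burnt)
Step 7: cell (0,0)='.' (+0 fires, +1 burnt)
  fire out at step 7

4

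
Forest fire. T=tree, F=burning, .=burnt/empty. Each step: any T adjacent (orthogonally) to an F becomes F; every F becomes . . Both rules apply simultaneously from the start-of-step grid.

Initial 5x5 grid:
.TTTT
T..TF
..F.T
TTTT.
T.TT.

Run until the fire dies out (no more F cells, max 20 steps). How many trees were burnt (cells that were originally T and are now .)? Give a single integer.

Step 1: +4 fires, +2 burnt (F count now 4)
Step 2: +4 fires, +4 burnt (F count now 4)
Step 3: +3 fires, +4 burnt (F count now 3)
Step 4: +2 fires, +3 burnt (F count now 2)
Step 5: +0 fires, +2 burnt (F count now 0)
Fire out after step 5
Initially T: 14, now '.': 24
Total burnt (originally-T cells now '.'): 13

Answer: 13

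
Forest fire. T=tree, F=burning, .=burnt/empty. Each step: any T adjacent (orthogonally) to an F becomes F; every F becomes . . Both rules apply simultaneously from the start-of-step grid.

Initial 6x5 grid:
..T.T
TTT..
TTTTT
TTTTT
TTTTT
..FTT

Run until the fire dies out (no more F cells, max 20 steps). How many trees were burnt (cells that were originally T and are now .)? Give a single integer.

Answer: 21

Derivation:
Step 1: +2 fires, +1 burnt (F count now 2)
Step 2: +4 fires, +2 burnt (F count now 4)
Step 3: +5 fires, +4 burnt (F count now 5)
Step 4: +5 fires, +5 burnt (F count now 5)
Step 5: +4 fires, +5 burnt (F count now 4)
Step 6: +1 fires, +4 burnt (F count now 1)
Step 7: +0 fires, +1 burnt (F count now 0)
Fire out after step 7
Initially T: 22, now '.': 29
Total burnt (originally-T cells now '.'): 21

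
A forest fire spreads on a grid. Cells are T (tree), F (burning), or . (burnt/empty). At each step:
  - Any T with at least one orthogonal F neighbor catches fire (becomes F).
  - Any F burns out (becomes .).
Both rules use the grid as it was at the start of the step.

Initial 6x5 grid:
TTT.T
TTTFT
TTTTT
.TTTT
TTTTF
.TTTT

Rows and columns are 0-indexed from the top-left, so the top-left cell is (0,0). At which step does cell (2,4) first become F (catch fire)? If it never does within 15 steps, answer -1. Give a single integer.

Step 1: cell (2,4)='T' (+6 fires, +2 burnt)
Step 2: cell (2,4)='F' (+8 fires, +6 burnt)
  -> target ignites at step 2
Step 3: cell (2,4)='.' (+6 fires, +8 burnt)
Step 4: cell (2,4)='.' (+5 fires, +6 burnt)
Step 5: cell (2,4)='.' (+0 fires, +5 burnt)
  fire out at step 5

2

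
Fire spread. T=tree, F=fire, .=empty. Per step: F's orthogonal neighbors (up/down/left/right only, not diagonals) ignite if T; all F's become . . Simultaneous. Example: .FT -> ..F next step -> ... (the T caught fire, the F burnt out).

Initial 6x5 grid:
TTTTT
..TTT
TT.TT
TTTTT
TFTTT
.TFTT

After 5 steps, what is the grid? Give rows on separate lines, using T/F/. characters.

Step 1: 5 trees catch fire, 2 burn out
  TTTTT
  ..TTT
  TT.TT
  TFTTT
  F.FTT
  .F.FT
Step 2: 5 trees catch fire, 5 burn out
  TTTTT
  ..TTT
  TF.TT
  F.FTT
  ...FT
  ....F
Step 3: 3 trees catch fire, 5 burn out
  TTTTT
  ..TTT
  F..TT
  ...FT
  ....F
  .....
Step 4: 2 trees catch fire, 3 burn out
  TTTTT
  ..TTT
  ...FT
  ....F
  .....
  .....
Step 5: 2 trees catch fire, 2 burn out
  TTTTT
  ..TFT
  ....F
  .....
  .....
  .....

TTTTT
..TFT
....F
.....
.....
.....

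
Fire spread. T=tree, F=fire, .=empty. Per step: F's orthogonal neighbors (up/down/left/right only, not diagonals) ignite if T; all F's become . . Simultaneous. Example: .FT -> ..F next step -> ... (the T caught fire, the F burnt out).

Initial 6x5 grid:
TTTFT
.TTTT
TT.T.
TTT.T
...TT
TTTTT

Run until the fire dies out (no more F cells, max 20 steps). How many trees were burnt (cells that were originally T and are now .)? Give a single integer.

Answer: 14

Derivation:
Step 1: +3 fires, +1 burnt (F count now 3)
Step 2: +4 fires, +3 burnt (F count now 4)
Step 3: +2 fires, +4 burnt (F count now 2)
Step 4: +1 fires, +2 burnt (F count now 1)
Step 5: +2 fires, +1 burnt (F count now 2)
Step 6: +2 fires, +2 burnt (F count now 2)
Step 7: +0 fires, +2 burnt (F count now 0)
Fire out after step 7
Initially T: 22, now '.': 22
Total burnt (originally-T cells now '.'): 14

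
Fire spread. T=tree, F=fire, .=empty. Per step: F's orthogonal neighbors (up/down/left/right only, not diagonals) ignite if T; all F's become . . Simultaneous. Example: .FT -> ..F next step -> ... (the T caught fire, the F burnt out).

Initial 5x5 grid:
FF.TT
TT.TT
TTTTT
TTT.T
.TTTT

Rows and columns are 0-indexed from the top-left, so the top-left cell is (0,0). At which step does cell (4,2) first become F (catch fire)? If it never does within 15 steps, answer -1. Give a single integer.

Step 1: cell (4,2)='T' (+2 fires, +2 burnt)
Step 2: cell (4,2)='T' (+2 fires, +2 burnt)
Step 3: cell (4,2)='T' (+3 fires, +2 burnt)
Step 4: cell (4,2)='T' (+3 fires, +3 burnt)
Step 5: cell (4,2)='F' (+3 fires, +3 burnt)
  -> target ignites at step 5
Step 6: cell (4,2)='.' (+4 fires, +3 burnt)
Step 7: cell (4,2)='.' (+2 fires, +4 burnt)
Step 8: cell (4,2)='.' (+0 fires, +2 burnt)
  fire out at step 8

5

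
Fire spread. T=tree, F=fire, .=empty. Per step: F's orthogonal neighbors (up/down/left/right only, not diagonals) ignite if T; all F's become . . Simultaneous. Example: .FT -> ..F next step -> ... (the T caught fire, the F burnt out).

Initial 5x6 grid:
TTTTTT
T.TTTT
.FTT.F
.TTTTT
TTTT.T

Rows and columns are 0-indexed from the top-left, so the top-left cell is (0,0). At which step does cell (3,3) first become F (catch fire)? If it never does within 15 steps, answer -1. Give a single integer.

Step 1: cell (3,3)='T' (+4 fires, +2 burnt)
Step 2: cell (3,3)='T' (+8 fires, +4 burnt)
Step 3: cell (3,3)='F' (+6 fires, +8 burnt)
  -> target ignites at step 3
Step 4: cell (3,3)='.' (+3 fires, +6 burnt)
Step 5: cell (3,3)='.' (+1 fires, +3 burnt)
Step 6: cell (3,3)='.' (+1 fires, +1 burnt)
Step 7: cell (3,3)='.' (+0 fires, +1 burnt)
  fire out at step 7

3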